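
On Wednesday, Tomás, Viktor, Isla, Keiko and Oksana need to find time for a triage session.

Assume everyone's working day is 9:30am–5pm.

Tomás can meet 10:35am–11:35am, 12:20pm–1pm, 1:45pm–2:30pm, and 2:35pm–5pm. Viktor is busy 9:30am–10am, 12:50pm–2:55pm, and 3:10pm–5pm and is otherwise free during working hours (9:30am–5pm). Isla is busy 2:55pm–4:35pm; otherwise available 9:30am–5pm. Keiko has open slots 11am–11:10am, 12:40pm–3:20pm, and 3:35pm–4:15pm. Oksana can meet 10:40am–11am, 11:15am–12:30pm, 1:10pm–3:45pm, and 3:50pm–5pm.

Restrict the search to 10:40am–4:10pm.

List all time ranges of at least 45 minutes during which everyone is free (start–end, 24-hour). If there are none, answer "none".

Viktor free within 09:30–17:00: 10:00–12:50, 14:55–15:10.
Isla free within 09:30–17:00: 09:30–14:55, 16:35–17:00.
Tomás ∩ Viktor: 10:35–11:35, 12:20–12:50, 14:55–15:10.
Tomás ∩ Viktor ∩ Isla: 10:35–11:35, 12:20–12:50.
Tomás ∩ Viktor ∩ Isla ∩ Keiko: 11:00–11:10, 12:40–12:50.
Tomás ∩ Viktor ∩ Isla ∩ Keiko ∩ Oksana: (none).
Restricted to 10:40–16:10: (none).
Windows ≥ 45 min: (none).

none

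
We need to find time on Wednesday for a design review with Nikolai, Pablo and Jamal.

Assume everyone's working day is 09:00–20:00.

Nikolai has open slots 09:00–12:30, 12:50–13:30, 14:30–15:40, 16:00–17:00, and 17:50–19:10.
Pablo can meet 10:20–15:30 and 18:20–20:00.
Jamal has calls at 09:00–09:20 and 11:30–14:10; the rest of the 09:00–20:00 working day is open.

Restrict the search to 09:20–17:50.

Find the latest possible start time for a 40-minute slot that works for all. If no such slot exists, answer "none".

14:50

Jamal free within 09:00–20:00: 09:20–11:30, 14:10–20:00.
Nikolai ∩ Pablo: 10:20–12:30, 12:50–13:30, 14:30–15:30, 18:20–19:10.
Nikolai ∩ Pablo ∩ Jamal: 10:20–11:30, 14:30–15:30, 18:20–19:10.
Restricted to 09:20–17:50: 10:20–11:30, 14:30–15:30.
Windows ≥ 40 min: 10:20–11:30, 14:30–15:30.
Latest start in the last window 14:30–15:30 is 15:30 − 40 min = 14:50.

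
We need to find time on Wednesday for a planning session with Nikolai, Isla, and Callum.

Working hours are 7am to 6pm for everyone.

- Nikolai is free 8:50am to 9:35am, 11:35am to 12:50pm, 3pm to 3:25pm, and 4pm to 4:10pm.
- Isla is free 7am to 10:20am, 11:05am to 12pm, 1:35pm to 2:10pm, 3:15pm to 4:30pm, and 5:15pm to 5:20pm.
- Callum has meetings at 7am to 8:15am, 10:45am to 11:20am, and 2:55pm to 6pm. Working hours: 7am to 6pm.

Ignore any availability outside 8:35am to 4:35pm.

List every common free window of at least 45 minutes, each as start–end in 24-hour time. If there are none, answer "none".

08:50–09:35

Callum free within 07:00–18:00: 08:15–10:45, 11:20–14:55.
Nikolai ∩ Isla: 08:50–09:35, 11:35–12:00, 15:15–15:25, 16:00–16:10.
Nikolai ∩ Isla ∩ Callum: 08:50–09:35, 11:35–12:00.
Restricted to 08:35–16:35: 08:50–09:35, 11:35–12:00.
Windows ≥ 45 min: 08:50–09:35.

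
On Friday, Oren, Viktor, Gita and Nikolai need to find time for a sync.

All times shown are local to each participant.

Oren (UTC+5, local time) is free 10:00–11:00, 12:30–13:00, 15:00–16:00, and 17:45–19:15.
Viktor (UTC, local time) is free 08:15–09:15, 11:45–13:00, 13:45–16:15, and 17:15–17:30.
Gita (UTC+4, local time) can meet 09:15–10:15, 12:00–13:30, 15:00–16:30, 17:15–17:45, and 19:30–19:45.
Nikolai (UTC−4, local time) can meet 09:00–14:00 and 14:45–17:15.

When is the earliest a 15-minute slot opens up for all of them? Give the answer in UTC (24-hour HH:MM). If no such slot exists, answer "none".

none

Oren → UTC: 05:00–06:00, 07:30–08:00, 10:00–11:00, 12:45–14:15.
Viktor → UTC: 08:15–09:15, 11:45–13:00, 13:45–16:15, 17:15–17:30.
Gita → UTC: 05:15–06:15, 08:00–09:30, 11:00–12:30, 13:15–13:45, 15:30–15:45.
Nikolai → UTC: 13:00–18:00, 18:45–21:15.
Oren ∩ Viktor: 12:45–13:00, 13:45–14:15.
Oren ∩ Viktor ∩ Gita: (none).
Oren ∩ Viktor ∩ Gita ∩ Nikolai: (none).
Windows ≥ 15 min: (none).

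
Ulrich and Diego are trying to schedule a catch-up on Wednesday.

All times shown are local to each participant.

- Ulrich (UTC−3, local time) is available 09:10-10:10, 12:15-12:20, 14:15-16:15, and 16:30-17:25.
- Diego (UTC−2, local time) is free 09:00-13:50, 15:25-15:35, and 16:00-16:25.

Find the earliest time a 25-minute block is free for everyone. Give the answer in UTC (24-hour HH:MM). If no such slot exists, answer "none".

12:10

Ulrich → UTC: 12:10–13:10, 15:15–15:20, 17:15–19:15, 19:30–20:25.
Diego → UTC: 11:00–15:50, 17:25–17:35, 18:00–18:25.
Ulrich ∩ Diego: 12:10–13:10, 15:15–15:20, 17:25–17:35, 18:00–18:25.
Windows ≥ 25 min: 12:10–13:10, 18:00–18:25.
Earliest such window starts at 12:10.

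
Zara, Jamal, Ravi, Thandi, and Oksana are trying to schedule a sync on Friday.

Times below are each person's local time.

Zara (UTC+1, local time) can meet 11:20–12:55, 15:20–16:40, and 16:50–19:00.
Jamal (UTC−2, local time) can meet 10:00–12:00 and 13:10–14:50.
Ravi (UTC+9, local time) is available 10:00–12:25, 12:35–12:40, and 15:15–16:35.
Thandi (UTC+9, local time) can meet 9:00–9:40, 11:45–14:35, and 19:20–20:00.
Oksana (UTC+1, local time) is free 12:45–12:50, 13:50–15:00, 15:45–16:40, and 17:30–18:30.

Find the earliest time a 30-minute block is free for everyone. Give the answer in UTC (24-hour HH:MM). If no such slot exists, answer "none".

none

Zara → UTC: 10:20–11:55, 14:20–15:40, 15:50–18:00.
Jamal → UTC: 12:00–14:00, 15:10–16:50.
Ravi → UTC: 01:00–03:25, 03:35–03:40, 06:15–07:35.
Thandi → UTC: 00:00–00:40, 02:45–05:35, 10:20–11:00.
Oksana → UTC: 11:45–11:50, 12:50–14:00, 14:45–15:40, 16:30–17:30.
Zara ∩ Jamal: 15:10–15:40, 15:50–16:50.
Zara ∩ Jamal ∩ Ravi: (none).
Zara ∩ Jamal ∩ Ravi ∩ Thandi: (none).
Zara ∩ Jamal ∩ Ravi ∩ Thandi ∩ Oksana: (none).
Windows ≥ 30 min: (none).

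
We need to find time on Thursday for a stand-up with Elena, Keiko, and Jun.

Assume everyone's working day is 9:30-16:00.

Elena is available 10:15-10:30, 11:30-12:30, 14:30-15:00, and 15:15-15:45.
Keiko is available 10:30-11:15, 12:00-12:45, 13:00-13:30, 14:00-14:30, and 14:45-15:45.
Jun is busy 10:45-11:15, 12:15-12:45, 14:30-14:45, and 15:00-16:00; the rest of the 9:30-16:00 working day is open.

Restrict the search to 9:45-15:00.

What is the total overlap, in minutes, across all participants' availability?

Jun free within 09:30–16:00: 09:30–10:45, 11:15–12:15, 12:45–14:30, 14:45–15:00.
Elena ∩ Keiko: 12:00–12:30, 14:45–15:00, 15:15–15:45.
Elena ∩ Keiko ∩ Jun: 12:00–12:15, 14:45–15:00.
Restricted to 09:45–15:00: 12:00–12:15, 14:45–15:00.
Total common minutes: 15 + 15 = 30.

30 minutes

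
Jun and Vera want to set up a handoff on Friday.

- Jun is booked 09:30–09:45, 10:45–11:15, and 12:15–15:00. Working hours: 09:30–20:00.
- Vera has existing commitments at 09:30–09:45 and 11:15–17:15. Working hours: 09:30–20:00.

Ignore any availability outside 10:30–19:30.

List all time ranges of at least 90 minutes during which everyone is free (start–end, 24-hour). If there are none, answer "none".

Jun free within 09:30–20:00: 09:45–10:45, 11:15–12:15, 15:00–20:00.
Vera free within 09:30–20:00: 09:45–11:15, 17:15–20:00.
Jun ∩ Vera: 09:45–10:45, 17:15–20:00.
Restricted to 10:30–19:30: 10:30–10:45, 17:15–19:30.
Windows ≥ 90 min: 17:15–19:30.

17:15–19:30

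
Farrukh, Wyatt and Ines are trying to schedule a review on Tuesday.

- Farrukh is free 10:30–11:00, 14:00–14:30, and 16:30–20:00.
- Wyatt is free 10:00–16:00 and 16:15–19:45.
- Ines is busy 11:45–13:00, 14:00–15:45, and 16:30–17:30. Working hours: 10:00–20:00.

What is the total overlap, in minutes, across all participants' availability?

165 minutes

Ines free within 10:00–20:00: 10:00–11:45, 13:00–14:00, 15:45–16:30, 17:30–20:00.
Farrukh ∩ Wyatt: 10:30–11:00, 14:00–14:30, 16:30–19:45.
Farrukh ∩ Wyatt ∩ Ines: 10:30–11:00, 17:30–19:45.
Total common minutes: 30 + 135 = 165.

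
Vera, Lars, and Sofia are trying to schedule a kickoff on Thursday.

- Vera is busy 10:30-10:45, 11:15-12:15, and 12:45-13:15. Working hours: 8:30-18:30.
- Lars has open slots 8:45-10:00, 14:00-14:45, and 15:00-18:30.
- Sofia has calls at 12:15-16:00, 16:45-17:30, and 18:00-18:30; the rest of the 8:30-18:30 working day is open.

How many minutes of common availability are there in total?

Vera free within 08:30–18:30: 08:30–10:30, 10:45–11:15, 12:15–12:45, 13:15–18:30.
Sofia free within 08:30–18:30: 08:30–12:15, 16:00–16:45, 17:30–18:00.
Vera ∩ Lars: 08:45–10:00, 14:00–14:45, 15:00–18:30.
Vera ∩ Lars ∩ Sofia: 08:45–10:00, 16:00–16:45, 17:30–18:00.
Total common minutes: 75 + 45 + 30 = 150.

150 minutes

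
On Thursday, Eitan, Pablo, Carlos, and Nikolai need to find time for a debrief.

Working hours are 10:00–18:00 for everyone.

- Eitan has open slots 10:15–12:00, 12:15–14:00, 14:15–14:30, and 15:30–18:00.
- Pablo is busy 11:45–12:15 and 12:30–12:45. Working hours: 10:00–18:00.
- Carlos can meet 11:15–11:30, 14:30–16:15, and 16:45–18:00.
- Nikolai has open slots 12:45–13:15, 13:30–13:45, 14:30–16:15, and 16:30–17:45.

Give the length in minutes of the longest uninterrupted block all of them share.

Pablo free within 10:00–18:00: 10:00–11:45, 12:15–12:30, 12:45–18:00.
Eitan ∩ Pablo: 10:15–11:45, 12:15–12:30, 12:45–14:00, 14:15–14:30, 15:30–18:00.
Eitan ∩ Pablo ∩ Carlos: 11:15–11:30, 15:30–16:15, 16:45–18:00.
Eitan ∩ Pablo ∩ Carlos ∩ Nikolai: 15:30–16:15, 16:45–17:45.
Common window lengths: 45, 60 min; longest is 60.

60 minutes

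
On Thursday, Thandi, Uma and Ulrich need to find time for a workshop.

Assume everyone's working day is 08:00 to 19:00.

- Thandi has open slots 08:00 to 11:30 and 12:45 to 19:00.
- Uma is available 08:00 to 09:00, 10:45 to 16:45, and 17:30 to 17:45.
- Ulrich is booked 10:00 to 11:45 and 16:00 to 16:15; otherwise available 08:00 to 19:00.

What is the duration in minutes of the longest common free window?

Ulrich free within 08:00–19:00: 08:00–10:00, 11:45–16:00, 16:15–19:00.
Thandi ∩ Uma: 08:00–09:00, 10:45–11:30, 12:45–16:45, 17:30–17:45.
Thandi ∩ Uma ∩ Ulrich: 08:00–09:00, 12:45–16:00, 16:15–16:45, 17:30–17:45.
Common window lengths: 60, 195, 30, 15 min; longest is 195.

195 minutes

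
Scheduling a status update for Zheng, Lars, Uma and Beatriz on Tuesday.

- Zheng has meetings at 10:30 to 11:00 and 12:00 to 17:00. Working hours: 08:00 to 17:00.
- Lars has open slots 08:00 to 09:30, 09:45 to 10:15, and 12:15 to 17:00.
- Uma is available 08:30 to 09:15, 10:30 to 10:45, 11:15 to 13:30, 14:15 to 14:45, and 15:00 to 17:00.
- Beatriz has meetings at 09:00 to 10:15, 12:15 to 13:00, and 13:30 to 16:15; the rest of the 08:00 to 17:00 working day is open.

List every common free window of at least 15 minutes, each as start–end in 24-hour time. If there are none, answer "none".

Zheng free within 08:00–17:00: 08:00–10:30, 11:00–12:00.
Beatriz free within 08:00–17:00: 08:00–09:00, 10:15–12:15, 13:00–13:30, 16:15–17:00.
Zheng ∩ Lars: 08:00–09:30, 09:45–10:15.
Zheng ∩ Lars ∩ Uma: 08:30–09:15.
Zheng ∩ Lars ∩ Uma ∩ Beatriz: 08:30–09:00.
Windows ≥ 15 min: 08:30–09:00.

08:30–09:00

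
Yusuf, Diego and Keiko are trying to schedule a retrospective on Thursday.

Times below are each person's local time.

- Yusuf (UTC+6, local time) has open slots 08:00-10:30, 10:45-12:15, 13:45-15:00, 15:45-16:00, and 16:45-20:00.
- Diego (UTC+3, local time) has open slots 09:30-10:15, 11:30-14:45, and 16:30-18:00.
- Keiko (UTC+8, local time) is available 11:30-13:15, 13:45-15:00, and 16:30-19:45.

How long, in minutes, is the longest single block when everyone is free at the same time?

60 minutes

Yusuf → UTC: 02:00–04:30, 04:45–06:15, 07:45–09:00, 09:45–10:00, 10:45–14:00.
Diego → UTC: 06:30–07:15, 08:30–11:45, 13:30–15:00.
Keiko → UTC: 03:30–05:15, 05:45–07:00, 08:30–11:45.
Yusuf ∩ Diego: 08:30–09:00, 09:45–10:00, 10:45–11:45, 13:30–14:00.
Yusuf ∩ Diego ∩ Keiko: 08:30–09:00, 09:45–10:00, 10:45–11:45.
Common window lengths: 30, 15, 60 min; longest is 60.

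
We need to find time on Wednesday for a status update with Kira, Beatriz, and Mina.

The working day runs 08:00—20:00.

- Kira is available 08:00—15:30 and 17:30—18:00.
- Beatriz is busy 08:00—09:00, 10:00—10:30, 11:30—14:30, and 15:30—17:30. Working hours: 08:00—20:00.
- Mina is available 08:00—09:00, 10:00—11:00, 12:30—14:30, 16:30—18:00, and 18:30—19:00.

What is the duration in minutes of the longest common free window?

30 minutes

Beatriz free within 08:00–20:00: 09:00–10:00, 10:30–11:30, 14:30–15:30, 17:30–20:00.
Kira ∩ Beatriz: 09:00–10:00, 10:30–11:30, 14:30–15:30, 17:30–18:00.
Kira ∩ Beatriz ∩ Mina: 10:30–11:00, 17:30–18:00.
Common window lengths: 30, 30 min; longest is 30.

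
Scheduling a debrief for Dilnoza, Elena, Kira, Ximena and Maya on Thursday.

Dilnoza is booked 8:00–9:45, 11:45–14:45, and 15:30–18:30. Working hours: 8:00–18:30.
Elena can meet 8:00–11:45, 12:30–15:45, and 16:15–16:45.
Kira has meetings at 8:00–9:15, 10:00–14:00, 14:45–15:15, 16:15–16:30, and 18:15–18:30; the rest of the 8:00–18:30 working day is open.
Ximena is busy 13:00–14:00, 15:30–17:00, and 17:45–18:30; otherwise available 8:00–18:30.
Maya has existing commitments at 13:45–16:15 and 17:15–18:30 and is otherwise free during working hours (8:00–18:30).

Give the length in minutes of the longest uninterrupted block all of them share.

15 minutes

Dilnoza free within 08:00–18:30: 09:45–11:45, 14:45–15:30.
Kira free within 08:00–18:30: 09:15–10:00, 14:00–14:45, 15:15–16:15, 16:30–18:15.
Ximena free within 08:00–18:30: 08:00–13:00, 14:00–15:30, 17:00–17:45.
Maya free within 08:00–18:30: 08:00–13:45, 16:15–17:15.
Dilnoza ∩ Elena: 09:45–11:45, 14:45–15:30.
Dilnoza ∩ Elena ∩ Kira: 09:45–10:00, 15:15–15:30.
Dilnoza ∩ Elena ∩ Kira ∩ Ximena: 09:45–10:00, 15:15–15:30.
Dilnoza ∩ Elena ∩ Kira ∩ Ximena ∩ Maya: 09:45–10:00.
Single common window of 15 minutes.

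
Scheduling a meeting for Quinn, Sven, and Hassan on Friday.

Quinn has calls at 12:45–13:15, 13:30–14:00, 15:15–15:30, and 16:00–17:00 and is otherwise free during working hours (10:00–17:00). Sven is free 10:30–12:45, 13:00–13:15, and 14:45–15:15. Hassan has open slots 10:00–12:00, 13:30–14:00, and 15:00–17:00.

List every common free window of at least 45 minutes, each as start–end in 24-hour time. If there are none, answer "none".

Quinn free within 10:00–17:00: 10:00–12:45, 13:15–13:30, 14:00–15:15, 15:30–16:00.
Quinn ∩ Sven: 10:30–12:45, 14:45–15:15.
Quinn ∩ Sven ∩ Hassan: 10:30–12:00, 15:00–15:15.
Windows ≥ 45 min: 10:30–12:00.

10:30–12:00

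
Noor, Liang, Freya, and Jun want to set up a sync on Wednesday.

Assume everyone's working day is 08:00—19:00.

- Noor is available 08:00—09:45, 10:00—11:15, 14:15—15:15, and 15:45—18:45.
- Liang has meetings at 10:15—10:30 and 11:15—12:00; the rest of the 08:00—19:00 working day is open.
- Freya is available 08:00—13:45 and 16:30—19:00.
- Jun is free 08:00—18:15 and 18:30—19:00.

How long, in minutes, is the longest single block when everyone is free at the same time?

105 minutes

Liang free within 08:00–19:00: 08:00–10:15, 10:30–11:15, 12:00–19:00.
Noor ∩ Liang: 08:00–09:45, 10:00–10:15, 10:30–11:15, 14:15–15:15, 15:45–18:45.
Noor ∩ Liang ∩ Freya: 08:00–09:45, 10:00–10:15, 10:30–11:15, 16:30–18:45.
Noor ∩ Liang ∩ Freya ∩ Jun: 08:00–09:45, 10:00–10:15, 10:30–11:15, 16:30–18:15, 18:30–18:45.
Common window lengths: 105, 15, 45, 105, 15 min; longest is 105.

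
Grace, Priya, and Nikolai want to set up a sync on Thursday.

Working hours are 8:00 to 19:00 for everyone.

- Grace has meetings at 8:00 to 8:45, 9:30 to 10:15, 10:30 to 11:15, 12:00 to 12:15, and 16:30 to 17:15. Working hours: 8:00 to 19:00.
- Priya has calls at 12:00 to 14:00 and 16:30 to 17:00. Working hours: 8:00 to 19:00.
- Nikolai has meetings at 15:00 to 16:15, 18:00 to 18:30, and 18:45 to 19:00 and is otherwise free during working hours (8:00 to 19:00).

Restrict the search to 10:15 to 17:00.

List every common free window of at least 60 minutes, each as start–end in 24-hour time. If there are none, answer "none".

Grace free within 08:00–19:00: 08:45–09:30, 10:15–10:30, 11:15–12:00, 12:15–16:30, 17:15–19:00.
Priya free within 08:00–19:00: 08:00–12:00, 14:00–16:30, 17:00–19:00.
Nikolai free within 08:00–19:00: 08:00–15:00, 16:15–18:00, 18:30–18:45.
Grace ∩ Priya: 08:45–09:30, 10:15–10:30, 11:15–12:00, 14:00–16:30, 17:15–19:00.
Grace ∩ Priya ∩ Nikolai: 08:45–09:30, 10:15–10:30, 11:15–12:00, 14:00–15:00, 16:15–16:30, 17:15–18:00, 18:30–18:45.
Restricted to 10:15–17:00: 10:15–10:30, 11:15–12:00, 14:00–15:00, 16:15–16:30.
Windows ≥ 60 min: 14:00–15:00.

14:00–15:00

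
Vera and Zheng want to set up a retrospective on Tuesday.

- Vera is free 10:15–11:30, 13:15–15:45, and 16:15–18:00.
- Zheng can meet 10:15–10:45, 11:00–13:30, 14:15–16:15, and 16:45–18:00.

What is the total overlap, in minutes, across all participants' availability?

Vera ∩ Zheng: 10:15–10:45, 11:00–11:30, 13:15–13:30, 14:15–15:45, 16:45–18:00.
Total common minutes: 30 + 30 + 15 + 90 + 75 = 240.

240 minutes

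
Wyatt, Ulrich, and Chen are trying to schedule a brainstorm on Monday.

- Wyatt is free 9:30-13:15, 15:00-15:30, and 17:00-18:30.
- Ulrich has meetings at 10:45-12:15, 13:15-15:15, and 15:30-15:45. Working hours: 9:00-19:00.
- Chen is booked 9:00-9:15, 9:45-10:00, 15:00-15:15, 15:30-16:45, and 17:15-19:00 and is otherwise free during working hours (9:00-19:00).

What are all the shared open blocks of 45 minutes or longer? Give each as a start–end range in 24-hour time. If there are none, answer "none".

10:00–10:45, 12:15–13:15

Ulrich free within 09:00–19:00: 09:00–10:45, 12:15–13:15, 15:15–15:30, 15:45–19:00.
Chen free within 09:00–19:00: 09:15–09:45, 10:00–15:00, 15:15–15:30, 16:45–17:15.
Wyatt ∩ Ulrich: 09:30–10:45, 12:15–13:15, 15:15–15:30, 17:00–18:30.
Wyatt ∩ Ulrich ∩ Chen: 09:30–09:45, 10:00–10:45, 12:15–13:15, 15:15–15:30, 17:00–17:15.
Windows ≥ 45 min: 10:00–10:45, 12:15–13:15.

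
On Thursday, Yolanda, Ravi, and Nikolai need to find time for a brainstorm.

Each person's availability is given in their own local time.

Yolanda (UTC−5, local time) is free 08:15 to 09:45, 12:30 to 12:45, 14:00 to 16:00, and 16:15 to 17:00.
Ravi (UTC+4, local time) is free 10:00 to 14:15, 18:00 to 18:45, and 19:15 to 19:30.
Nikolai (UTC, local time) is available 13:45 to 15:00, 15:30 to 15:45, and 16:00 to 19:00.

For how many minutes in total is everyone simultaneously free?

Yolanda → UTC: 13:15–14:45, 17:30–17:45, 19:00–21:00, 21:15–22:00.
Ravi → UTC: 06:00–10:15, 14:00–14:45, 15:15–15:30.
Nikolai → UTC: 13:45–15:00, 15:30–15:45, 16:00–19:00.
Yolanda ∩ Ravi: 14:00–14:45.
Yolanda ∩ Ravi ∩ Nikolai: 14:00–14:45.
Total common minutes: 45.

45 minutes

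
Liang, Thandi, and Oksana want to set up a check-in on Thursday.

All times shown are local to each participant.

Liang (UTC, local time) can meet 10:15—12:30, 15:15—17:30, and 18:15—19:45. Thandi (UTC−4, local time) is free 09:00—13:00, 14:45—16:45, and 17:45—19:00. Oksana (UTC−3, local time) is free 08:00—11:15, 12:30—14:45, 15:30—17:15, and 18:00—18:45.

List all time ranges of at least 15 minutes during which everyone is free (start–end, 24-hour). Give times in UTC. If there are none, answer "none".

15:30–17:00, 18:45–19:45

Liang → UTC: 10:15–12:30, 15:15–17:30, 18:15–19:45.
Thandi → UTC: 13:00–17:00, 18:45–20:45, 21:45–23:00.
Oksana → UTC: 11:00–14:15, 15:30–17:45, 18:30–20:15, 21:00–21:45.
Liang ∩ Thandi: 15:15–17:00, 18:45–19:45.
Liang ∩ Thandi ∩ Oksana: 15:30–17:00, 18:45–19:45.
Windows ≥ 15 min: 15:30–17:00, 18:45–19:45.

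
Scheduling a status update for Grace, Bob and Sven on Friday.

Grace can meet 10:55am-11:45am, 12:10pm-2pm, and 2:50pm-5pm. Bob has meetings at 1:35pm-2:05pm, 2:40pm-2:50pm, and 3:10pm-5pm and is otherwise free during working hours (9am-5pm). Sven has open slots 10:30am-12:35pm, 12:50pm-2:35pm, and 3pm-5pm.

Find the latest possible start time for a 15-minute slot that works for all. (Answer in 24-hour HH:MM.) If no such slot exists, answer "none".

Bob free within 09:00–17:00: 09:00–13:35, 14:05–14:40, 14:50–15:10.
Grace ∩ Bob: 10:55–11:45, 12:10–13:35, 14:50–15:10.
Grace ∩ Bob ∩ Sven: 10:55–11:45, 12:10–12:35, 12:50–13:35, 15:00–15:10.
Windows ≥ 15 min: 10:55–11:45, 12:10–12:35, 12:50–13:35.
Latest start in the last window 12:50–13:35 is 13:35 − 15 min = 13:20.

13:20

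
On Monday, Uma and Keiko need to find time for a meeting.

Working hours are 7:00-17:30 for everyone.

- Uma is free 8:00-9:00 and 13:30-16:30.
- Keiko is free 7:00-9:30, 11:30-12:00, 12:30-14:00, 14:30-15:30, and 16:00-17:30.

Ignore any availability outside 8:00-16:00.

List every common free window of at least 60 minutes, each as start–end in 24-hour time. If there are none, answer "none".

Uma ∩ Keiko: 08:00–09:00, 13:30–14:00, 14:30–15:30, 16:00–16:30.
Restricted to 08:00–16:00: 08:00–09:00, 13:30–14:00, 14:30–15:30.
Windows ≥ 60 min: 08:00–09:00, 14:30–15:30.

08:00–09:00, 14:30–15:30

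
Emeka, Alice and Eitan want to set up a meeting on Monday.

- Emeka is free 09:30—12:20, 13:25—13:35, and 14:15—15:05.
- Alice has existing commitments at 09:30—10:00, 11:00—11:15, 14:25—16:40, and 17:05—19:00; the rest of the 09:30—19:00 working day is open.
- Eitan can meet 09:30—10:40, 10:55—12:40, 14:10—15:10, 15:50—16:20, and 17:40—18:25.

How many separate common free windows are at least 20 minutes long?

2

Alice free within 09:30–19:00: 10:00–11:00, 11:15–14:25, 16:40–17:05.
Emeka ∩ Alice: 10:00–11:00, 11:15–12:20, 13:25–13:35, 14:15–14:25.
Emeka ∩ Alice ∩ Eitan: 10:00–10:40, 10:55–11:00, 11:15–12:20, 14:15–14:25.
Windows ≥ 20 min: 10:00–10:40, 11:15–12:20.
That's 2 windows.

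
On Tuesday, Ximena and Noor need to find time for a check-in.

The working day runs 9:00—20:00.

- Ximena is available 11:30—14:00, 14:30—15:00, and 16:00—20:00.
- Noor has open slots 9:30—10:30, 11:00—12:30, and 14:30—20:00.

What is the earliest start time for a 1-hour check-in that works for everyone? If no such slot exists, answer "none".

11:30

Ximena ∩ Noor: 11:30–12:30, 14:30–15:00, 16:00–20:00.
Windows ≥ 60 min: 11:30–12:30, 16:00–20:00.
Earliest such window starts at 11:30.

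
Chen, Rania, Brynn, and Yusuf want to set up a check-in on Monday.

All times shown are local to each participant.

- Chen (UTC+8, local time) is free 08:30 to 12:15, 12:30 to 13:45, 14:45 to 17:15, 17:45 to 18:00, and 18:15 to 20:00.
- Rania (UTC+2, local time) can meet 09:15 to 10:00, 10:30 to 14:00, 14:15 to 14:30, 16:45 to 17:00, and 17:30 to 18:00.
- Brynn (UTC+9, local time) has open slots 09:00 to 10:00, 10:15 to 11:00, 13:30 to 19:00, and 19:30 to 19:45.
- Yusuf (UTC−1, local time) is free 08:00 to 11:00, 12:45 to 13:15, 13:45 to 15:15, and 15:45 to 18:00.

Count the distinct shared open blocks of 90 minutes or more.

0

Chen → UTC: 00:30–04:15, 04:30–05:45, 06:45–09:15, 09:45–10:00, 10:15–12:00.
Rania → UTC: 07:15–08:00, 08:30–12:00, 12:15–12:30, 14:45–15:00, 15:30–16:00.
Brynn → UTC: 00:00–01:00, 01:15–02:00, 04:30–10:00, 10:30–10:45.
Yusuf → UTC: 09:00–12:00, 13:45–14:15, 14:45–16:15, 16:45–19:00.
Chen ∩ Rania: 07:15–08:00, 08:30–09:15, 09:45–10:00, 10:15–12:00.
Chen ∩ Rania ∩ Brynn: 07:15–08:00, 08:30–09:15, 09:45–10:00, 10:30–10:45.
Chen ∩ Rania ∩ Brynn ∩ Yusuf: 09:00–09:15, 09:45–10:00, 10:30–10:45.
Windows ≥ 90 min: (none).
That's 0 windows.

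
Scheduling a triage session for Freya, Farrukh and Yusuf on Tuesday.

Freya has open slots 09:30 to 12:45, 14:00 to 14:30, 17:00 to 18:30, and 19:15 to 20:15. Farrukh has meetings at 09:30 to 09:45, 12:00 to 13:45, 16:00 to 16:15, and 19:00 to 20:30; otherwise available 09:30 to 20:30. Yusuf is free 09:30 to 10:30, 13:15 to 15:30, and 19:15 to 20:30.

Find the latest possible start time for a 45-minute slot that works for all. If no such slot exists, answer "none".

09:45

Farrukh free within 09:30–20:30: 09:45–12:00, 13:45–16:00, 16:15–19:00.
Freya ∩ Farrukh: 09:45–12:00, 14:00–14:30, 17:00–18:30.
Freya ∩ Farrukh ∩ Yusuf: 09:45–10:30, 14:00–14:30.
Windows ≥ 45 min: 09:45–10:30.
Latest start in the last window 09:45–10:30 is 10:30 − 45 min = 09:45.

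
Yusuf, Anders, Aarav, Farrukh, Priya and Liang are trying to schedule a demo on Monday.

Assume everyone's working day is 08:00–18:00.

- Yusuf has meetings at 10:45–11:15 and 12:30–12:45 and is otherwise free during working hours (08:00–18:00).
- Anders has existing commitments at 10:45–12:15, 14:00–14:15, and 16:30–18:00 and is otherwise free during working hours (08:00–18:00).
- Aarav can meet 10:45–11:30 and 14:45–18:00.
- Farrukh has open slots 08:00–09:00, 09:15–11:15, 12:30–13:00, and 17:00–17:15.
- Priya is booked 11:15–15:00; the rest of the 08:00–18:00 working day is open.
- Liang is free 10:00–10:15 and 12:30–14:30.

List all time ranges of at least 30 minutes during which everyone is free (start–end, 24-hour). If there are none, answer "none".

Yusuf free within 08:00–18:00: 08:00–10:45, 11:15–12:30, 12:45–18:00.
Anders free within 08:00–18:00: 08:00–10:45, 12:15–14:00, 14:15–16:30.
Priya free within 08:00–18:00: 08:00–11:15, 15:00–18:00.
Yusuf ∩ Anders: 08:00–10:45, 12:15–12:30, 12:45–14:00, 14:15–16:30.
Yusuf ∩ Anders ∩ Aarav: 14:45–16:30.
Yusuf ∩ Anders ∩ Aarav ∩ Farrukh: (none).
Yusuf ∩ Anders ∩ Aarav ∩ Farrukh ∩ Priya: (none).
Yusuf ∩ Anders ∩ Aarav ∩ Farrukh ∩ Priya ∩ Liang: (none).
Windows ≥ 30 min: (none).

none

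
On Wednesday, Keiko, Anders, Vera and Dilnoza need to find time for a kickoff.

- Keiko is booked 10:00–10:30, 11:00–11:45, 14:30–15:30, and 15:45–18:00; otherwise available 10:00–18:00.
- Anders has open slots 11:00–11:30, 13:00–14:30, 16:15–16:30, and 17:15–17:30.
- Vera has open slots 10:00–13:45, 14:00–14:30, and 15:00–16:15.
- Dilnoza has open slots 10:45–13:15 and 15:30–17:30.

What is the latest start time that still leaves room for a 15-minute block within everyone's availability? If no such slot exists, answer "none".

13:00

Keiko free within 10:00–18:00: 10:30–11:00, 11:45–14:30, 15:30–15:45.
Keiko ∩ Anders: 13:00–14:30.
Keiko ∩ Anders ∩ Vera: 13:00–13:45, 14:00–14:30.
Keiko ∩ Anders ∩ Vera ∩ Dilnoza: 13:00–13:15.
Windows ≥ 15 min: 13:00–13:15.
Latest start in the last window 13:00–13:15 is 13:15 − 15 min = 13:00.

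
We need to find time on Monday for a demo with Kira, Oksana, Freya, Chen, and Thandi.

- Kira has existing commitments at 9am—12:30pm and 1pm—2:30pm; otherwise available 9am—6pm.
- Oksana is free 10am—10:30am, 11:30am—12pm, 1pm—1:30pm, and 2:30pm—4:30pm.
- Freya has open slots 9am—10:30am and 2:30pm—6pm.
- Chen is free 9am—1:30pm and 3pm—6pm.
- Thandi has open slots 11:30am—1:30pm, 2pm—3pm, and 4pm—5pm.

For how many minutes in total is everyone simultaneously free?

30 minutes

Kira free within 09:00–18:00: 12:30–13:00, 14:30–18:00.
Kira ∩ Oksana: 14:30–16:30.
Kira ∩ Oksana ∩ Freya: 14:30–16:30.
Kira ∩ Oksana ∩ Freya ∩ Chen: 15:00–16:30.
Kira ∩ Oksana ∩ Freya ∩ Chen ∩ Thandi: 16:00–16:30.
Total common minutes: 30.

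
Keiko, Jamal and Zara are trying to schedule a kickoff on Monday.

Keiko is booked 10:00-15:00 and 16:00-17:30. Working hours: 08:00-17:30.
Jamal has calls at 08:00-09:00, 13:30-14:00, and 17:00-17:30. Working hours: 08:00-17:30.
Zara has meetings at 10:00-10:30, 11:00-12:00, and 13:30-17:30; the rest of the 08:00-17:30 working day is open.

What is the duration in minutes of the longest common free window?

60 minutes

Keiko free within 08:00–17:30: 08:00–10:00, 15:00–16:00.
Jamal free within 08:00–17:30: 09:00–13:30, 14:00–17:00.
Zara free within 08:00–17:30: 08:00–10:00, 10:30–11:00, 12:00–13:30.
Keiko ∩ Jamal: 09:00–10:00, 15:00–16:00.
Keiko ∩ Jamal ∩ Zara: 09:00–10:00.
Single common window of 60 minutes.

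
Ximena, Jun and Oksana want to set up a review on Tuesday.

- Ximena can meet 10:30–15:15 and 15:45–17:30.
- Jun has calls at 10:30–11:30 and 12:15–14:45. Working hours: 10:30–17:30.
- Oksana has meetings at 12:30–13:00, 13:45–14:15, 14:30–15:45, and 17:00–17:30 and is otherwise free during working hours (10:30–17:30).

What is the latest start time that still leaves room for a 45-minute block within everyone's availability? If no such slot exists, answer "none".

Jun free within 10:30–17:30: 11:30–12:15, 14:45–17:30.
Oksana free within 10:30–17:30: 10:30–12:30, 13:00–13:45, 14:15–14:30, 15:45–17:00.
Ximena ∩ Jun: 11:30–12:15, 14:45–15:15, 15:45–17:30.
Ximena ∩ Jun ∩ Oksana: 11:30–12:15, 15:45–17:00.
Windows ≥ 45 min: 11:30–12:15, 15:45–17:00.
Latest start in the last window 15:45–17:00 is 17:00 − 45 min = 16:15.

16:15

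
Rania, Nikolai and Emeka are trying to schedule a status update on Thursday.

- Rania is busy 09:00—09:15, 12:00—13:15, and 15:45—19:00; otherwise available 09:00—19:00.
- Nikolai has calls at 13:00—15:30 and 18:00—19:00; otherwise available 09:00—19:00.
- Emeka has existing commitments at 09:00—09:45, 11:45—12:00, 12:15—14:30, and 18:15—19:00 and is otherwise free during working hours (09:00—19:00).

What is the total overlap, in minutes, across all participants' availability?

135 minutes

Rania free within 09:00–19:00: 09:15–12:00, 13:15–15:45.
Nikolai free within 09:00–19:00: 09:00–13:00, 15:30–18:00.
Emeka free within 09:00–19:00: 09:45–11:45, 12:00–12:15, 14:30–18:15.
Rania ∩ Nikolai: 09:15–12:00, 15:30–15:45.
Rania ∩ Nikolai ∩ Emeka: 09:45–11:45, 15:30–15:45.
Total common minutes: 120 + 15 = 135.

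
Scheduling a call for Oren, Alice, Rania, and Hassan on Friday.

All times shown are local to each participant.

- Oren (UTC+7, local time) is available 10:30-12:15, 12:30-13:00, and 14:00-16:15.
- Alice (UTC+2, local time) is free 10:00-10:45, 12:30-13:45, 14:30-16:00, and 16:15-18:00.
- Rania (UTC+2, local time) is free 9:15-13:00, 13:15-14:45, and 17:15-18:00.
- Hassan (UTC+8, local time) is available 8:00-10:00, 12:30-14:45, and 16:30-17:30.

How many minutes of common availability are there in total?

Oren → UTC: 03:30–05:15, 05:30–06:00, 07:00–09:15.
Alice → UTC: 08:00–08:45, 10:30–11:45, 12:30–14:00, 14:15–16:00.
Rania → UTC: 07:15–11:00, 11:15–12:45, 15:15–16:00.
Hassan → UTC: 00:00–02:00, 04:30–06:45, 08:30–09:30.
Oren ∩ Alice: 08:00–08:45.
Oren ∩ Alice ∩ Rania: 08:00–08:45.
Oren ∩ Alice ∩ Rania ∩ Hassan: 08:30–08:45.
Total common minutes: 15.

15 minutes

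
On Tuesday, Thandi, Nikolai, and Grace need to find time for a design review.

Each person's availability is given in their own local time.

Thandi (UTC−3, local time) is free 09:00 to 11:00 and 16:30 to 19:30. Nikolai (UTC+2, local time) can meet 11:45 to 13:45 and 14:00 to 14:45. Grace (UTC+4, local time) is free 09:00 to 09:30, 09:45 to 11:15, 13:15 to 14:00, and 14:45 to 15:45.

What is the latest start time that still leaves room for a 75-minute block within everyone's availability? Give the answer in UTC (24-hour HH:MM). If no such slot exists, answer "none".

Thandi → UTC: 12:00–14:00, 19:30–22:30.
Nikolai → UTC: 09:45–11:45, 12:00–12:45.
Grace → UTC: 05:00–05:30, 05:45–07:15, 09:15–10:00, 10:45–11:45.
Thandi ∩ Nikolai: 12:00–12:45.
Thandi ∩ Nikolai ∩ Grace: (none).
Windows ≥ 75 min: (none).

none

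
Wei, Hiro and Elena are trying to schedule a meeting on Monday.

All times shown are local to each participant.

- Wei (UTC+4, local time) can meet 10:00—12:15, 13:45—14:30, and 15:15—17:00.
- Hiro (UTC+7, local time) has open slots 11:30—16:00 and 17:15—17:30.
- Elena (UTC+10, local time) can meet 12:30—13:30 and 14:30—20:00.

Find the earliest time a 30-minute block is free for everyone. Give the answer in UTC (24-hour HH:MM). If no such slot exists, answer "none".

Wei → UTC: 06:00–08:15, 09:45–10:30, 11:15–13:00.
Hiro → UTC: 04:30–09:00, 10:15–10:30.
Elena → UTC: 02:30–03:30, 04:30–10:00.
Wei ∩ Hiro: 06:00–08:15, 10:15–10:30.
Wei ∩ Hiro ∩ Elena: 06:00–08:15.
Windows ≥ 30 min: 06:00–08:15.
Earliest such window starts at 06:00.

06:00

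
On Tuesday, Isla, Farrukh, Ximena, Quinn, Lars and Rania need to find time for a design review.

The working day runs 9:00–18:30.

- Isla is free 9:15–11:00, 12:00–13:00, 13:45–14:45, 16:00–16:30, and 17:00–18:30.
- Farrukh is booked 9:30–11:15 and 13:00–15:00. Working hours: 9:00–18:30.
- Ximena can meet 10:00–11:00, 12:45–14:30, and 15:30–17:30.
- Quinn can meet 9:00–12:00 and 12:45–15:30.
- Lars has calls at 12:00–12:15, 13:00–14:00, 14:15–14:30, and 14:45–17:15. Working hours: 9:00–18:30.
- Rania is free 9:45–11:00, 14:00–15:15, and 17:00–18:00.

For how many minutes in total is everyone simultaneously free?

Farrukh free within 09:00–18:30: 09:00–09:30, 11:15–13:00, 15:00–18:30.
Lars free within 09:00–18:30: 09:00–12:00, 12:15–13:00, 14:00–14:15, 14:30–14:45, 17:15–18:30.
Isla ∩ Farrukh: 09:15–09:30, 12:00–13:00, 16:00–16:30, 17:00–18:30.
Isla ∩ Farrukh ∩ Ximena: 12:45–13:00, 16:00–16:30, 17:00–17:30.
Isla ∩ Farrukh ∩ Ximena ∩ Quinn: 12:45–13:00.
Isla ∩ Farrukh ∩ Ximena ∩ Quinn ∩ Lars: 12:45–13:00.
Isla ∩ Farrukh ∩ Ximena ∩ Quinn ∩ Lars ∩ Rania: (none).
Total common minutes: 0.

0 minutes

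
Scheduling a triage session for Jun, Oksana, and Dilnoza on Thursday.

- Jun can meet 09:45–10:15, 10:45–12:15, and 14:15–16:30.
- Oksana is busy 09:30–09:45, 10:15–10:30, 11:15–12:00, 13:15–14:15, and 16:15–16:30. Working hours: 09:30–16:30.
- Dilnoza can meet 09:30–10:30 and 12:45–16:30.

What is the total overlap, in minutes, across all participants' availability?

Oksana free within 09:30–16:30: 09:45–10:15, 10:30–11:15, 12:00–13:15, 14:15–16:15.
Jun ∩ Oksana: 09:45–10:15, 10:45–11:15, 12:00–12:15, 14:15–16:15.
Jun ∩ Oksana ∩ Dilnoza: 09:45–10:15, 14:15–16:15.
Total common minutes: 30 + 120 = 150.

150 minutes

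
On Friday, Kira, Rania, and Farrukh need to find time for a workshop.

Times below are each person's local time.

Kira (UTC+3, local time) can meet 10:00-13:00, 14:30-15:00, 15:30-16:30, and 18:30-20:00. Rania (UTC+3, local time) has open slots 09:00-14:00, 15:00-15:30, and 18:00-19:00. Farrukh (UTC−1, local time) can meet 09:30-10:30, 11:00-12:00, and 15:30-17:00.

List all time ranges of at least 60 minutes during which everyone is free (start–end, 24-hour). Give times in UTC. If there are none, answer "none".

Kira → UTC: 07:00–10:00, 11:30–12:00, 12:30–13:30, 15:30–17:00.
Rania → UTC: 06:00–11:00, 12:00–12:30, 15:00–16:00.
Farrukh → UTC: 10:30–11:30, 12:00–13:00, 16:30–18:00.
Kira ∩ Rania: 07:00–10:00, 15:30–16:00.
Kira ∩ Rania ∩ Farrukh: (none).
Windows ≥ 60 min: (none).

none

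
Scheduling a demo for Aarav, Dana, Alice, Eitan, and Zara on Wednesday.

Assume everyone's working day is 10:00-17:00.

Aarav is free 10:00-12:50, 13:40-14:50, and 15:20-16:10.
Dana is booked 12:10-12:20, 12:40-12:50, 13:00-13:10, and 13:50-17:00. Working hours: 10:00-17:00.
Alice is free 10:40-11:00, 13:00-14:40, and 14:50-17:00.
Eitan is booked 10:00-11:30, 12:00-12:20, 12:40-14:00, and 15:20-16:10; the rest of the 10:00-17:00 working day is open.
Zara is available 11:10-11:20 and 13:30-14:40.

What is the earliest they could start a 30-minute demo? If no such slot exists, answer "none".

none

Dana free within 10:00–17:00: 10:00–12:10, 12:20–12:40, 12:50–13:00, 13:10–13:50.
Eitan free within 10:00–17:00: 11:30–12:00, 12:20–12:40, 14:00–15:20, 16:10–17:00.
Aarav ∩ Dana: 10:00–12:10, 12:20–12:40, 13:40–13:50.
Aarav ∩ Dana ∩ Alice: 10:40–11:00, 13:40–13:50.
Aarav ∩ Dana ∩ Alice ∩ Eitan: (none).
Aarav ∩ Dana ∩ Alice ∩ Eitan ∩ Zara: (none).
Windows ≥ 30 min: (none).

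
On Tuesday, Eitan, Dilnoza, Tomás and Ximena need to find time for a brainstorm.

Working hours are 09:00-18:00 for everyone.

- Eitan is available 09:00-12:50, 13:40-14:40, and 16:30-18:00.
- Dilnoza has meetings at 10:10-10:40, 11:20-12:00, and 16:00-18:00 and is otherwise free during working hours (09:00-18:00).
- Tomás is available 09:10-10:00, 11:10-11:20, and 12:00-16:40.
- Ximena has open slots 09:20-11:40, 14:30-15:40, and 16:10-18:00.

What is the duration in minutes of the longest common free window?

Dilnoza free within 09:00–18:00: 09:00–10:10, 10:40–11:20, 12:00–16:00.
Eitan ∩ Dilnoza: 09:00–10:10, 10:40–11:20, 12:00–12:50, 13:40–14:40.
Eitan ∩ Dilnoza ∩ Tomás: 09:10–10:00, 11:10–11:20, 12:00–12:50, 13:40–14:40.
Eitan ∩ Dilnoza ∩ Tomás ∩ Ximena: 09:20–10:00, 11:10–11:20, 14:30–14:40.
Common window lengths: 40, 10, 10 min; longest is 40.

40 minutes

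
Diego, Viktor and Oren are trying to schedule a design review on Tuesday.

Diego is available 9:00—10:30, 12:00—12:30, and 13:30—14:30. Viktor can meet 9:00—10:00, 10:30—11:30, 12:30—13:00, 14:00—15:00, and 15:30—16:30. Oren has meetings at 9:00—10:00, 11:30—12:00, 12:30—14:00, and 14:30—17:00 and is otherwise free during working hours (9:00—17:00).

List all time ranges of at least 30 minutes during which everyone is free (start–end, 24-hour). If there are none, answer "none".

Oren free within 09:00–17:00: 10:00–11:30, 12:00–12:30, 14:00–14:30.
Diego ∩ Viktor: 09:00–10:00, 14:00–14:30.
Diego ∩ Viktor ∩ Oren: 14:00–14:30.
Windows ≥ 30 min: 14:00–14:30.

14:00–14:30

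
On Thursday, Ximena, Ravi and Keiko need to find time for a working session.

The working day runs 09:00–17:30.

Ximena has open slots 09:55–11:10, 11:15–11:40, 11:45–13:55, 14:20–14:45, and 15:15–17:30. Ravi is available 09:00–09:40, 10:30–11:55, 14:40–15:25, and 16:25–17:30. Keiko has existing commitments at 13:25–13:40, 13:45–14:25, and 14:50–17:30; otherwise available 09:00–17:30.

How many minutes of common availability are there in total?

80 minutes

Keiko free within 09:00–17:30: 09:00–13:25, 13:40–13:45, 14:25–14:50.
Ximena ∩ Ravi: 10:30–11:10, 11:15–11:40, 11:45–11:55, 14:40–14:45, 15:15–15:25, 16:25–17:30.
Ximena ∩ Ravi ∩ Keiko: 10:30–11:10, 11:15–11:40, 11:45–11:55, 14:40–14:45.
Total common minutes: 40 + 25 + 10 + 5 = 80.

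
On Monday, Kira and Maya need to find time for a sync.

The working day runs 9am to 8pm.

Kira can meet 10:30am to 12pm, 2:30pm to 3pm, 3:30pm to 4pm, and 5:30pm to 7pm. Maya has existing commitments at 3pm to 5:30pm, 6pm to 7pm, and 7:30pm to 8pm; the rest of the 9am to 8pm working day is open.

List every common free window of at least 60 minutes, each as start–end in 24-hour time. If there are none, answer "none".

10:30–12:00

Maya free within 09:00–20:00: 09:00–15:00, 17:30–18:00, 19:00–19:30.
Kira ∩ Maya: 10:30–12:00, 14:30–15:00, 17:30–18:00.
Windows ≥ 60 min: 10:30–12:00.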